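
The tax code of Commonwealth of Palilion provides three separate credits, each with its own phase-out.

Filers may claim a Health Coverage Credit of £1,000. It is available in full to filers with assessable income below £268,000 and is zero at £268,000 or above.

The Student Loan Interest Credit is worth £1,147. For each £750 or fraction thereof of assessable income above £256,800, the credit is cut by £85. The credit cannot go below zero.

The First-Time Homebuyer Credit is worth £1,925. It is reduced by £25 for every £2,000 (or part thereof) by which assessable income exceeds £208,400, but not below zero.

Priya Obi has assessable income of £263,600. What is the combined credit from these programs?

£2,522

Health Coverage Credit: £263,600 is below the £268,000 cutoff, so the full £1,000 applies.
Student Loan Interest Credit: income exceeds £256,800 by £6,800, which is 10 full-or-partial £750 increments; reduction = 10 × £85 = £850, leaving £297.
First-Time Homebuyer Credit: income exceeds £208,400 by £55,200, which is 28 full-or-partial £2,000 increments; reduction = 28 × £25 = £700, leaving £1,225.
Total: £1,000 + £297 + £1,225 = £2,522.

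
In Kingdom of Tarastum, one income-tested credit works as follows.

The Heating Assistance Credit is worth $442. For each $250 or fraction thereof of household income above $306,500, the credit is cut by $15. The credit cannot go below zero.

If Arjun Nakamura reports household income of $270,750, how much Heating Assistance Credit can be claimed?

Heating Assistance Credit: $270,750 is at or below the $306,500 threshold, so the full $442 applies.

$442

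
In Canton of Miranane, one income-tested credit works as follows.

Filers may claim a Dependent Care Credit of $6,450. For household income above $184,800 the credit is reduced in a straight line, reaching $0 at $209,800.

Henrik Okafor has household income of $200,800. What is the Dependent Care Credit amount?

Dependent Care Credit: $200,800 is $16,000 into a $25,000 phase-out range, leaving 9,000/25,000 of the credit: $6,450 × 9,000/25,000 = $2,322.

$2,322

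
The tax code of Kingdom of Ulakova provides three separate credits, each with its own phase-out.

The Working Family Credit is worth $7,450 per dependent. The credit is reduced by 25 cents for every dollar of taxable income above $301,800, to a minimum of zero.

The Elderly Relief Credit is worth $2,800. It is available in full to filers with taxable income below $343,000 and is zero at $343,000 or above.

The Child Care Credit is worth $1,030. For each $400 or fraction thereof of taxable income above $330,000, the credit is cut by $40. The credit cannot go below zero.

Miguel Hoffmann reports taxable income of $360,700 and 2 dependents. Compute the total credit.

$175

Working Family Credit: base = 2 × $7,450 = $14,900. 25% of the $58,900 excess over $301,800 is $14,725; credit = $14,900 − $14,725 = $175.
Elderly Relief Credit: $360,700 meets or exceeds the $343,000 cutoff, so the credit is $0.
Child Care Credit: income exceeds $330,000 by $30,700 → 77 increments × $40 = $3,080 ≥ base, so the credit is $0.
Total: $175 + $0 + $0 = $175.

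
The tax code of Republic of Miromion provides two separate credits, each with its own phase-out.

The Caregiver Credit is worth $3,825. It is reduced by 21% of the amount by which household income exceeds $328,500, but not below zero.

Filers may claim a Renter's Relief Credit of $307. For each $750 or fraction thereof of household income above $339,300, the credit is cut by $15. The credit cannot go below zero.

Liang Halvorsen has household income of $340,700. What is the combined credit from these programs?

$1,540

Caregiver Credit: 21% of the $12,200 excess over $328,500 is $2,562; credit = $3,825 − $2,562 = $1,263.
Renter's Relief Credit: income exceeds $339,300 by $1,400, which is 2 full-or-partial $750 increments; reduction = 2 × $15 = $30, leaving $277.
Total: $1,263 + $277 = $1,540.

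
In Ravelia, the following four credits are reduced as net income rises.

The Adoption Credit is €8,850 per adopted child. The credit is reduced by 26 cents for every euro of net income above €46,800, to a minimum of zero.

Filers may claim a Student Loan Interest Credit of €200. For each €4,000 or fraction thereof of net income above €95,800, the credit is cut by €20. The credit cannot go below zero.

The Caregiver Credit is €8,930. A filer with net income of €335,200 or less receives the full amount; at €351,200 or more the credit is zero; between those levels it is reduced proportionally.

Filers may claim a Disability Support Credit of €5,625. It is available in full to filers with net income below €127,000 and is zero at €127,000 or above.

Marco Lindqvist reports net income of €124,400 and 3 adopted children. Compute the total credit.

Adoption Credit: base = 3 × €8,850 = €26,550. 26% of the €77,600 excess over €46,800 is €20,176; credit = €26,550 − €20,176 = €6,374.
Student Loan Interest Credit: income exceeds €95,800 by €28,600, which is 8 full-or-partial €4,000 increments; reduction = 8 × €20 = €160, leaving €40.
Caregiver Credit: €124,400 is at or below the €335,200 threshold, so the full €8,930 applies.
Disability Support Credit: €124,400 is below the €127,000 cutoff, so the full €5,625 applies.
Total: €6,374 + €40 + €8,930 + €5,625 = €20,969.

€20,969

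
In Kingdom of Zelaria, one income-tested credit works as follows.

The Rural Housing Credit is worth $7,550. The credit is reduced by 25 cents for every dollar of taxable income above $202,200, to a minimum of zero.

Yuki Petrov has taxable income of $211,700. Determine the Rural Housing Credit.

Rural Housing Credit: 25% of the $9,500 excess over $202,200 is $2,375; credit = $7,550 − $2,375 = $5,175.

$5,175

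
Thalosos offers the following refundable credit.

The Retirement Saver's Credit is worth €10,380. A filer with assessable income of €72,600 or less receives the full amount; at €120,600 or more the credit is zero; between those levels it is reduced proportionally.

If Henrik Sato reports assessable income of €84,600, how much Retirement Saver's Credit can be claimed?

Retirement Saver's Credit: €84,600 is €12,000 into a €48,000 phase-out range, leaving 36,000/48,000 of the credit: €10,380 × 36,000/48,000 = €7,785.

€7,785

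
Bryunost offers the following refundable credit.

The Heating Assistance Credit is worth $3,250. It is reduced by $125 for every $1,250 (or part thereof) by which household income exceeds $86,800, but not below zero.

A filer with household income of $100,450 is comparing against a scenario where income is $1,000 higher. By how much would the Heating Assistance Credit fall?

At $100,450 — income exceeds $86,800 by $13,650, which is 11 full-or-partial $1,250 increments; reduction = 11 × $125 = $1,375, leaving $1,875.
At $101,450 — income exceeds $86,800 by $14,650, which is 12 full-or-partial $1,250 increments; reduction = 12 × $125 = $1,500, leaving $1,750.
Lost: $1,875 − $1,750 = $125.

$125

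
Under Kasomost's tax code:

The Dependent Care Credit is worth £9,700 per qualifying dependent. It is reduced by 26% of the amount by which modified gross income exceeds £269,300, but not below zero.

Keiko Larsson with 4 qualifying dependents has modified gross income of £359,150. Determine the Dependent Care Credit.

£15,439

Dependent Care Credit: base = 4 × £9,700 = £38,800. 26% of the £89,850 excess over £269,300 is £23,361; credit = £38,800 − £23,361 = £15,439.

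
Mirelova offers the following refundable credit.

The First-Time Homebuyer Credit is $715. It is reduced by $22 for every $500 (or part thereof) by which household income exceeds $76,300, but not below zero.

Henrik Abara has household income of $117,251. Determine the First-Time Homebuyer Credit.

First-Time Homebuyer Credit: income exceeds $76,300 by $40,951 → 82 increments × $22 = $1,804 ≥ base, so the credit is $0.

$0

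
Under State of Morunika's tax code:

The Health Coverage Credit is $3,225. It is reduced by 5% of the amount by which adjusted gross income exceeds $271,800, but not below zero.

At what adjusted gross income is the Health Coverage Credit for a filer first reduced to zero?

The credit falls by 5% of each dollar above $271,800, so it reaches zero when the excess is $3,225 / 5% = $64,500: income = $271,800 + $64,500 = $336,300.

$336,300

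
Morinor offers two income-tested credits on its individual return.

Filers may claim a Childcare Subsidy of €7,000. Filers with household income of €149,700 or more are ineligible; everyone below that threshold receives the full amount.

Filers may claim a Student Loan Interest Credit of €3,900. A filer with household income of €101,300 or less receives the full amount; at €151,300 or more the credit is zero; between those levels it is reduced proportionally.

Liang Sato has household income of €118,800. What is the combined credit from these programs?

€9,535

Childcare Subsidy: €118,800 is below the €149,700 cutoff, so the full €7,000 applies.
Student Loan Interest Credit: €118,800 is €17,500 into a €50,000 phase-out range, leaving 32,500/50,000 of the credit: €3,900 × 32,500/50,000 = €2,535.
Total: €7,000 + €2,535 = €9,535.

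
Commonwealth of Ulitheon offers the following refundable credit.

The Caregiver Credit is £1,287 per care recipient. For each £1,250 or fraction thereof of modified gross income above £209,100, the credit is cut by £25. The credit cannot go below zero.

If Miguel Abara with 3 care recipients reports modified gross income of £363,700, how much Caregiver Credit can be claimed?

Caregiver Credit: base = 3 × £1,287 = £3,861. income exceeds £209,100 by £154,600, which is 124 full-or-partial £1,250 increments; reduction = 124 × £25 = £3,100, leaving £761.

£761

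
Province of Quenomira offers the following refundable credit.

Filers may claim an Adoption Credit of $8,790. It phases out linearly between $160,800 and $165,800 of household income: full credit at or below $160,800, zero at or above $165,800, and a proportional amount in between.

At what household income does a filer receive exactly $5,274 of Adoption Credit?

$5,274 is 5,274/8,790 of the full $8,790, so 3,516/8,790 of the $5,000 range has been used: income = $160,800 + $5,000 × 3,516/8,790 = $162,800.

$162,800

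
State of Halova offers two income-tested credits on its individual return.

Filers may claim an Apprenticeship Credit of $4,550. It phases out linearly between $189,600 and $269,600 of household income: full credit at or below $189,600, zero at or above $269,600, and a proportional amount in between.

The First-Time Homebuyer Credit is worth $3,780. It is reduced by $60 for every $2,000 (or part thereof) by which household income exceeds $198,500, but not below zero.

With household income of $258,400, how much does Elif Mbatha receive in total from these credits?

Apprenticeship Credit: $258,400 is $68,800 into a $80,000 phase-out range, leaving 11,200/80,000 of the credit: $4,550 × 11,200/80,000 = $637.
First-Time Homebuyer Credit: income exceeds $198,500 by $59,900, which is 30 full-or-partial $2,000 increments; reduction = 30 × $60 = $1,800, leaving $1,980.
Total: $637 + $1,980 = $2,617.

$2,617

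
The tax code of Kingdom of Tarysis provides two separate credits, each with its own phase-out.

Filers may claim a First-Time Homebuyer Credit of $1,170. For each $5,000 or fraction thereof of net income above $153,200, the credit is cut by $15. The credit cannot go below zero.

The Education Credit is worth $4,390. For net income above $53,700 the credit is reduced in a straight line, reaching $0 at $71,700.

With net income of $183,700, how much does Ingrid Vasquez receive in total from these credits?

$1,065

First-Time Homebuyer Credit: income exceeds $153,200 by $30,500, which is 7 full-or-partial $5,000 increments; reduction = 7 × $15 = $105, leaving $1,065.
Education Credit: $183,700 is at or above $71,700, so the credit is $0.
Total: $1,065 + $0 = $1,065.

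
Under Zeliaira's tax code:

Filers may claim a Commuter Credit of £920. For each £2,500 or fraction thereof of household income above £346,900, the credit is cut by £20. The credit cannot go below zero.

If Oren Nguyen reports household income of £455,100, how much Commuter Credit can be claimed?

£40

Commuter Credit: income exceeds £346,900 by £108,200, which is 44 full-or-partial £2,500 increments; reduction = 44 × £20 = £880, leaving £40.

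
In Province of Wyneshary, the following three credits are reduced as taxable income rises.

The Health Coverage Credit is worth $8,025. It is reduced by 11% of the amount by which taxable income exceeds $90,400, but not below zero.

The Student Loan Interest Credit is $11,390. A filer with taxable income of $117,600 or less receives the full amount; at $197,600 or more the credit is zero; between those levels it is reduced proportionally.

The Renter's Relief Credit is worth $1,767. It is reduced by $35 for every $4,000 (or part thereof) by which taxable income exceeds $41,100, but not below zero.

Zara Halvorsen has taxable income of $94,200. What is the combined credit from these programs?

Health Coverage Credit: 11% of the $3,800 excess over $90,400 is $418; credit = $8,025 − $418 = $7,607.
Student Loan Interest Credit: $94,200 is at or below the $117,600 threshold, so the full $11,390 applies.
Renter's Relief Credit: income exceeds $41,100 by $53,100, which is 14 full-or-partial $4,000 increments; reduction = 14 × $35 = $490, leaving $1,277.
Total: $7,607 + $11,390 + $1,277 = $20,274.

$20,274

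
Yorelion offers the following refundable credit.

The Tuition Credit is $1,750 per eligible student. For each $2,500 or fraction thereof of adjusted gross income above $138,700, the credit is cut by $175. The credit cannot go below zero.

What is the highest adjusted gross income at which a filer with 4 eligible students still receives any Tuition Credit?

$236,200

Full credit = 4 × $1,750 = $7,000.
After 39 increments the reduction is 39 × $175 = $6,825, leaving $175; one more increment wipes it out. Increment 39 ends at excess 39 × $2,500 = $97,500, so the highest qualifying income is $138,700 + $97,500 = $236,200.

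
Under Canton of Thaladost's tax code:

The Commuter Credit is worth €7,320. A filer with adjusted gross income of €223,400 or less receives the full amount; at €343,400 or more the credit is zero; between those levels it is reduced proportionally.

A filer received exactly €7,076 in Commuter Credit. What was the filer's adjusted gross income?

€227,400

€7,076 is 7,076/7,320 of the full €7,320, so 244/7,320 of the €120,000 range has been used: income = €223,400 + €120,000 × 244/7,320 = €227,400.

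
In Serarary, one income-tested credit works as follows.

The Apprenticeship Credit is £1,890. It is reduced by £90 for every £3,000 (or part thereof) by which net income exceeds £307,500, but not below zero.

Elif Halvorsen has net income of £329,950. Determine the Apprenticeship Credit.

Apprenticeship Credit: income exceeds £307,500 by £22,450, which is 8 full-or-partial £3,000 increments; reduction = 8 × £90 = £720, leaving £1,170.

£1,170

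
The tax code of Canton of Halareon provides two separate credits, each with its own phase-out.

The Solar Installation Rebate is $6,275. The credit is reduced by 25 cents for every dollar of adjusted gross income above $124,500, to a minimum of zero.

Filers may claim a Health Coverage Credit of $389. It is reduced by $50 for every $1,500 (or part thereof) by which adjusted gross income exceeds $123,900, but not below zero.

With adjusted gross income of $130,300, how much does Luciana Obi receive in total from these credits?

$4,964

Solar Installation Rebate: 25% of the $5,800 excess over $124,500 is $1,450; credit = $6,275 − $1,450 = $4,825.
Health Coverage Credit: income exceeds $123,900 by $6,400, which is 5 full-or-partial $1,500 increments; reduction = 5 × $50 = $250, leaving $139.
Total: $4,825 + $139 = $4,964.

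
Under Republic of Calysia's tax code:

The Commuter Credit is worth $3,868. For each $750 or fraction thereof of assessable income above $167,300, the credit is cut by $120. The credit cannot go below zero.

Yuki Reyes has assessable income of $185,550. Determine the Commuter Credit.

$868

Commuter Credit: income exceeds $167,300 by $18,250, which is 25 full-or-partial $750 increments; reduction = 25 × $120 = $3,000, leaving $868.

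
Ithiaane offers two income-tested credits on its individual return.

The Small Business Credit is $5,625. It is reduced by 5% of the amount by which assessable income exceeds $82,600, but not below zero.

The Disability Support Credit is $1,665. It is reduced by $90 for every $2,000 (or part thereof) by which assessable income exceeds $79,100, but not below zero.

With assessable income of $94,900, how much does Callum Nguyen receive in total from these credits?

$5,955

Small Business Credit: 5% of the $12,300 excess over $82,600 is $615; credit = $5,625 − $615 = $5,010.
Disability Support Credit: income exceeds $79,100 by $15,800, which is 8 full-or-partial $2,000 increments; reduction = 8 × $90 = $720, leaving $945.
Total: $5,010 + $945 = $5,955.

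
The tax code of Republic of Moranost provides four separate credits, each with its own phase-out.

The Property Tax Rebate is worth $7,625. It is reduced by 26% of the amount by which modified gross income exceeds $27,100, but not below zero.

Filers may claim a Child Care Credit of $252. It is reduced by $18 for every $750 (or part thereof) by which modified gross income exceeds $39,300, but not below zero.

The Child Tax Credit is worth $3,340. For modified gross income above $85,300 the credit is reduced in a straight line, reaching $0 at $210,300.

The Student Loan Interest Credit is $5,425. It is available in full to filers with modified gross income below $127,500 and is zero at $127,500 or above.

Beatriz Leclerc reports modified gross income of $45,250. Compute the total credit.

$11,779

Property Tax Rebate: 26% of the $18,150 excess over $27,100 is $4,719; credit = $7,625 − $4,719 = $2,906.
Child Care Credit: income exceeds $39,300 by $5,950, which is 8 full-or-partial $750 increments; reduction = 8 × $18 = $144, leaving $108.
Child Tax Credit: $45,250 is at or below the $85,300 threshold, so the full $3,340 applies.
Student Loan Interest Credit: $45,250 is below the $127,500 cutoff, so the full $5,425 applies.
Total: $2,906 + $108 + $3,340 + $5,425 = $11,779.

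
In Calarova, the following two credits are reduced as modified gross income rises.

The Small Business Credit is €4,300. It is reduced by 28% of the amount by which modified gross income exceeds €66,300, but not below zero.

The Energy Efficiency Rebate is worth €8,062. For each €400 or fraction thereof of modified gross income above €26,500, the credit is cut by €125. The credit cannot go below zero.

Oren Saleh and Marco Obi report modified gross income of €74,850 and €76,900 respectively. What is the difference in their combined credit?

€574

Oren (€74,850): Small Business Credit: 28% of the €8,550 excess over €66,300 is €2,394; credit = €4,300 − €2,394 = €1,906. Energy Efficiency Rebate: income exceeds €26,500 by €48,350 → 121 increments × €125 = €15,125 ≥ base, so the credit is €0. total €1,906 + €0 = €1,906
Marco (€76,900): Small Business Credit: 28% of the €10,600 excess over €66,300 is €2,968; credit = €4,300 − €2,968 = €1,332. Energy Efficiency Rebate: income exceeds €26,500 by €50,400 → 126 increments × €125 = €15,750 ≥ base, so the credit is €0. total €1,332 + €0 = €1,332
Difference: |€1,906 − €1,332| = €574.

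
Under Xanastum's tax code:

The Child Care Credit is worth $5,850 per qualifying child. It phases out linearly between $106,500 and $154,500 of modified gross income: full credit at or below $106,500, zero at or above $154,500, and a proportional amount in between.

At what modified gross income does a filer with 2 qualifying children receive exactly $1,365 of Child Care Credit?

$148,900

Full credit = 2 × $5,850 = $11,700.
$1,365 is 1,365/11,700 of the full $11,700, so 10,335/11,700 of the $48,000 range has been used: income = $106,500 + $48,000 × 10,335/11,700 = $148,900.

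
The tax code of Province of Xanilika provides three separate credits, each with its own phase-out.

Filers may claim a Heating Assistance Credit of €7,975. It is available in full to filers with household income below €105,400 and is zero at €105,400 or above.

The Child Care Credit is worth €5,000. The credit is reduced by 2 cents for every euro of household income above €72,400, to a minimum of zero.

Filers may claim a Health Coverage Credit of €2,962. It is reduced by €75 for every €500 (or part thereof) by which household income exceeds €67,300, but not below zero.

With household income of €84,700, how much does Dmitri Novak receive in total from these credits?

€13,066

Heating Assistance Credit: €84,700 is below the €105,400 cutoff, so the full €7,975 applies.
Child Care Credit: 2% of the €12,300 excess over €72,400 is €246; credit = €5,000 − €246 = €4,754.
Health Coverage Credit: income exceeds €67,300 by €17,400, which is 35 full-or-partial €500 increments; reduction = 35 × €75 = €2,625, leaving €337.
Total: €7,975 + €4,754 + €337 = €13,066.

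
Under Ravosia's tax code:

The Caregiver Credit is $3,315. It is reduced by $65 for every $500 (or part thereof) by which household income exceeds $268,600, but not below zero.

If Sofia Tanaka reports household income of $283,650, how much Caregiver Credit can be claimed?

Caregiver Credit: income exceeds $268,600 by $15,050, which is 31 full-or-partial $500 increments; reduction = 31 × $65 = $2,015, leaving $1,300.

$1,300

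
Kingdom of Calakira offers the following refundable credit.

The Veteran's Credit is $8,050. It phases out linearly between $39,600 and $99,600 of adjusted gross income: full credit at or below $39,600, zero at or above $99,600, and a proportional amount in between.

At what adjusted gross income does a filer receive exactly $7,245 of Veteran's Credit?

$45,600

$7,245 is 7,245/8,050 of the full $8,050, so 805/8,050 of the $60,000 range has been used: income = $39,600 + $60,000 × 805/8,050 = $45,600.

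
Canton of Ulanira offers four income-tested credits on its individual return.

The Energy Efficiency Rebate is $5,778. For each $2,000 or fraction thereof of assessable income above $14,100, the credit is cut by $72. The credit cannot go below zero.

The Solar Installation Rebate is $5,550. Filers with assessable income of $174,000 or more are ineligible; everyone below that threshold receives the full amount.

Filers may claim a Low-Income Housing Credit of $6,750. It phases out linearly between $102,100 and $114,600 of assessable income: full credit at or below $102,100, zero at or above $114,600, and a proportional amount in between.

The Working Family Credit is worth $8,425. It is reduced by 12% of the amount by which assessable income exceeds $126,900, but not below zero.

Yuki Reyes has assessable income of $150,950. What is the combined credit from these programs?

Energy Efficiency Rebate: income exceeds $14,100 by $136,850, which is 69 full-or-partial $2,000 increments; reduction = 69 × $72 = $4,968, leaving $810.
Solar Installation Rebate: $150,950 is below the $174,000 cutoff, so the full $5,550 applies.
Low-Income Housing Credit: $150,950 is at or above $114,600, so the credit is $0.
Working Family Credit: 12% of the $24,050 excess over $126,900 is $2,886; credit = $8,425 − $2,886 = $5,539.
Total: $810 + $5,550 + $0 + $5,539 = $11,899.

$11,899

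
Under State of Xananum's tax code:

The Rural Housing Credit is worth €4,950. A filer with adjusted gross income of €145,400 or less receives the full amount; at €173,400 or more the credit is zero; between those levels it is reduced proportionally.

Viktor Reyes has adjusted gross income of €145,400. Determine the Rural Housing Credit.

Rural Housing Credit: €145,400 is at or below the €145,400 threshold, so the full €4,950 applies.

€4,950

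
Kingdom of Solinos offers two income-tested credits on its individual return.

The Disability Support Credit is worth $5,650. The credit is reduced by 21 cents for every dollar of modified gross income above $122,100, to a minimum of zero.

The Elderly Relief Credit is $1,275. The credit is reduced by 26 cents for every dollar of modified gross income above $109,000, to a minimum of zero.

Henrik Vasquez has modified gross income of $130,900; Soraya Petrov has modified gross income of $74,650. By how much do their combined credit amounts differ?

$3,123

Henrik ($130,900): Disability Support Credit: 21% of the $8,800 excess over $122,100 is $1,848; credit = $5,650 − $1,848 = $3,802. Elderly Relief Credit: 26% of the $21,900 excess over $109,000 is $5,694 ≥ base, so the credit is $0. total $3,802 + $0 = $3,802
Soraya ($74,650): Disability Support Credit: $74,650 is at or below the $122,100 threshold, so the full $5,650 applies. Elderly Relief Credit: $74,650 is at or below the $109,000 threshold, so the full $1,275 applies. total $5,650 + $1,275 = $6,925
Difference: |$3,802 − $6,925| = $3,123.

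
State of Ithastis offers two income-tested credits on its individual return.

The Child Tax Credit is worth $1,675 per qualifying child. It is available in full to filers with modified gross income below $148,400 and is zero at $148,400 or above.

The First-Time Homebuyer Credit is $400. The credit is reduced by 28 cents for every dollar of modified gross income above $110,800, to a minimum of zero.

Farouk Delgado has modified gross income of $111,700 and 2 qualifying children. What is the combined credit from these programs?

$3,498

Child Tax Credit: base = 2 × $1,675 = $3,350. $111,700 is below the $148,400 cutoff, so the full $3,350 applies.
First-Time Homebuyer Credit: 28% of the $900 excess over $110,800 is $252; credit = $400 − $252 = $148.
Total: $3,350 + $148 = $3,498.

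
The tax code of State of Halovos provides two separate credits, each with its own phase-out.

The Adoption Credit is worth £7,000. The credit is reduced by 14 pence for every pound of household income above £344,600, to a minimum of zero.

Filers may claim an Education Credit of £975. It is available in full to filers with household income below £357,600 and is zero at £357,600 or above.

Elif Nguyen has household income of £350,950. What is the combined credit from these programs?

£7,086

Adoption Credit: 14% of the £6,350 excess over £344,600 is £889; credit = £7,000 − £889 = £6,111.
Education Credit: £350,950 is below the £357,600 cutoff, so the full £975 applies.
Total: £6,111 + £975 = £7,086.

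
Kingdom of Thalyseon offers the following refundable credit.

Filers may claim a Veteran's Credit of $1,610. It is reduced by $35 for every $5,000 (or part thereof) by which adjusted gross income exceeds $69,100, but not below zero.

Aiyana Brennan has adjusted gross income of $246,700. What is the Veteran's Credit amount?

Veteran's Credit: income exceeds $69,100 by $177,600, which is 36 full-or-partial $5,000 increments; reduction = 36 × $35 = $1,260, leaving $350.

$350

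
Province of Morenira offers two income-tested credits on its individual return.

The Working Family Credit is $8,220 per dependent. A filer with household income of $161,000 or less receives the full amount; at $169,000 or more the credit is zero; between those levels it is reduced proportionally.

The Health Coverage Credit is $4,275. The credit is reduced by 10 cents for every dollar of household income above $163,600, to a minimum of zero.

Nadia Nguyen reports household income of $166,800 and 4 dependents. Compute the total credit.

$12,997

Working Family Credit: base = 4 × $8,220 = $32,880. $166,800 is $5,800 into a $8,000 phase-out range, leaving 2,200/8,000 of the credit: $32,880 × 2,200/8,000 = $9,042.
Health Coverage Credit: 10% of the $3,200 excess over $163,600 is $320; credit = $4,275 − $320 = $3,955.
Total: $9,042 + $3,955 = $12,997.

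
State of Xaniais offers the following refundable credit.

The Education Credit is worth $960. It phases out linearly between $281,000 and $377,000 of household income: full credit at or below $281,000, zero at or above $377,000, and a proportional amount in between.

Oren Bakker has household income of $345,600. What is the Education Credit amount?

$314

Education Credit: $345,600 is $64,600 into a $96,000 phase-out range, leaving 31,400/96,000 of the credit: $960 × 31,400/96,000 = $314.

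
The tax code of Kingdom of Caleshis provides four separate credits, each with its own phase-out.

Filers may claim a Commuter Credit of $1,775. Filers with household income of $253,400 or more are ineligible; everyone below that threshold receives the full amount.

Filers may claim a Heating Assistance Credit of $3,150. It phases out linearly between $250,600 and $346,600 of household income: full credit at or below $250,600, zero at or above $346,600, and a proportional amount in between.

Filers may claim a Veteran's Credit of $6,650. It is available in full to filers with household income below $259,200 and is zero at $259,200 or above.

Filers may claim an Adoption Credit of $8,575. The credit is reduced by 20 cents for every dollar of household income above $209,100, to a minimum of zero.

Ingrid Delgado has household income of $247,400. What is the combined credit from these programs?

$12,490

Commuter Credit: $247,400 is below the $253,400 cutoff, so the full $1,775 applies.
Heating Assistance Credit: $247,400 is at or below the $250,600 threshold, so the full $3,150 applies.
Veteran's Credit: $247,400 is below the $259,200 cutoff, so the full $6,650 applies.
Adoption Credit: 20% of the $38,300 excess over $209,100 is $7,660; credit = $8,575 − $7,660 = $915.
Total: $1,775 + $3,150 + $6,650 + $915 = $12,490.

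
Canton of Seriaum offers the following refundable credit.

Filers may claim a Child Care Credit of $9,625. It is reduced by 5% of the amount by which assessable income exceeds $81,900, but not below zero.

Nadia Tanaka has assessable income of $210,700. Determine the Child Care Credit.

$3,185

Child Care Credit: 5% of the $128,800 excess over $81,900 is $6,440; credit = $9,625 − $6,440 = $3,185.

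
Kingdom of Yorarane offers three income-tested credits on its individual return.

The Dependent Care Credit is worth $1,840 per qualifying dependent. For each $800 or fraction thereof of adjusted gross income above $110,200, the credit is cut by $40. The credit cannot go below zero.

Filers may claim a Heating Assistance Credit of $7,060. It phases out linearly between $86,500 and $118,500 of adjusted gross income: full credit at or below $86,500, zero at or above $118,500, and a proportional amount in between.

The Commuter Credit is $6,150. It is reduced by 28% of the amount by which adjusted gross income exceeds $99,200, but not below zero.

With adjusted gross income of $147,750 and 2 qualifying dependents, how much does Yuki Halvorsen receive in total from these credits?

Dependent Care Credit: base = 2 × $1,840 = $3,680. income exceeds $110,200 by $37,550, which is 47 full-or-partial $800 increments; reduction = 47 × $40 = $1,880, leaving $1,800.
Heating Assistance Credit: $147,750 is at or above $118,500, so the credit is $0.
Commuter Credit: 28% of the $48,550 excess over $99,200 is $13,594 ≥ base, so the credit is $0.
Total: $1,800 + $0 + $0 = $1,800.

$1,800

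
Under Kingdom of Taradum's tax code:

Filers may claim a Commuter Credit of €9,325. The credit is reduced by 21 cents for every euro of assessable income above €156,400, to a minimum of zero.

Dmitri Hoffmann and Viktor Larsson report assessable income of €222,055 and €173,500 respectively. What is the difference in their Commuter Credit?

Dmitri (€222,055): Commuter Credit: 21% of the €65,655 excess over €156,400 is €13,787.55 ≥ base, so the credit is €0.
Viktor (€173,500): Commuter Credit: 21% of the €17,100 excess over €156,400 is €3,591; credit = €9,325 − €3,591 = €5,734.
Difference: |€0 − €5,734| = €5,734.

€5,734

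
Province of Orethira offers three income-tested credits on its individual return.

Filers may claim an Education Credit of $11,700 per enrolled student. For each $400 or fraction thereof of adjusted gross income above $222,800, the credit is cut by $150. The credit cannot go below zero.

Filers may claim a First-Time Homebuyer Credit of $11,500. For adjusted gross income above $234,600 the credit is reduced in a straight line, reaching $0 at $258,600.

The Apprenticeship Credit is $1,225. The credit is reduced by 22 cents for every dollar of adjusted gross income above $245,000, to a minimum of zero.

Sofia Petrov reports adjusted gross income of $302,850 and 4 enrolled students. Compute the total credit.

$16,650

Education Credit: base = 4 × $11,700 = $46,800. income exceeds $222,800 by $80,050, which is 201 full-or-partial $400 increments; reduction = 201 × $150 = $30,150, leaving $16,650.
First-Time Homebuyer Credit: $302,850 is at or above $258,600, so the credit is $0.
Apprenticeship Credit: 22% of the $57,850 excess over $245,000 is $12,727 ≥ base, so the credit is $0.
Total: $16,650 + $0 + $0 = $16,650.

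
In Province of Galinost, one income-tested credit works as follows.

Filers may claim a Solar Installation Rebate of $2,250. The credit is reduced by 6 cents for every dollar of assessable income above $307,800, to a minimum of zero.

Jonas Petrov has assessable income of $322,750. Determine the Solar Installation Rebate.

$1,353

Solar Installation Rebate: 6% of the $14,950 excess over $307,800 is $897; credit = $2,250 − $897 = $1,353.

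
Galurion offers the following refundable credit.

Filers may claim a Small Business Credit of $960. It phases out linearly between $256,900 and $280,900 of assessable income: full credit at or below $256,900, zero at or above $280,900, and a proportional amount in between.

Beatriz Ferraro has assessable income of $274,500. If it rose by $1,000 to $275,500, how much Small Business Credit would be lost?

$40

At $274,500 — $274,500 is $17,600 into a $24,000 phase-out range, leaving 6,400/24,000 of the credit: $960 × 6,400/24,000 = $256.
At $275,500 — $275,500 is $18,600 into a $24,000 phase-out range, leaving 5,400/24,000 of the credit: $960 × 5,400/24,000 = $216.
Lost: $256 − $216 = $40.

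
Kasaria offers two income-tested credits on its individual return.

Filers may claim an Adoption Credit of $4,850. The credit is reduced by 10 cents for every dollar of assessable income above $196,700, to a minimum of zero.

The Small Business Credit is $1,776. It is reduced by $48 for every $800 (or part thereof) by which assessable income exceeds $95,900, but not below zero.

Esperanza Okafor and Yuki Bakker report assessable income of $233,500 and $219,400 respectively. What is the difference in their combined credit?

Esperanza ($233,500): Adoption Credit: 10% of the $36,800 excess over $196,700 is $3,680; credit = $4,850 − $3,680 = $1,170. Small Business Credit: income exceeds $95,900 by $137,600 → 172 increments × $48 = $8,256 ≥ base, so the credit is $0. total $1,170 + $0 = $1,170
Yuki ($219,400): Adoption Credit: 10% of the $22,700 excess over $196,700 is $2,270; credit = $4,850 − $2,270 = $2,580. Small Business Credit: income exceeds $95,900 by $123,500 → 155 increments × $48 = $7,440 ≥ base, so the credit is $0. total $2,580 + $0 = $2,580
Difference: |$1,170 − $2,580| = $1,410.

$1,410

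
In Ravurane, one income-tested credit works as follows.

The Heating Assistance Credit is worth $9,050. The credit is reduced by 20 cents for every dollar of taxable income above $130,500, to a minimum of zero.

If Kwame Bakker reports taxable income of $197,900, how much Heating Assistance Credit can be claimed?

Heating Assistance Credit: 20% of the $67,400 excess over $130,500 is $13,480 ≥ base, so the credit is $0.

$0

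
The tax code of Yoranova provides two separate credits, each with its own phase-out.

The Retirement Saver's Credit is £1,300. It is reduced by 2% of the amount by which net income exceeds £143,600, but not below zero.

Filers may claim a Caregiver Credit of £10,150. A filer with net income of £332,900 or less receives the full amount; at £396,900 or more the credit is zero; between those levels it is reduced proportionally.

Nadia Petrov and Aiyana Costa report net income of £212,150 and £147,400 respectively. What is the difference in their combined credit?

£1,224

Nadia (£212,150): Retirement Saver's Credit: 2% of the £68,550 excess over £143,600 is £1,371 ≥ base, so the credit is £0. Caregiver Credit: £212,150 is at or below the £332,900 threshold, so the full £10,150 applies. total £0 + £10,150 = £10,150
Aiyana (£147,400): Retirement Saver's Credit: 2% of the £3,800 excess over £143,600 is £76; credit = £1,300 − £76 = £1,224. Caregiver Credit: £147,400 is at or below the £332,900 threshold, so the full £10,150 applies. total £1,224 + £10,150 = £11,374
Difference: |£10,150 − £11,374| = £1,224.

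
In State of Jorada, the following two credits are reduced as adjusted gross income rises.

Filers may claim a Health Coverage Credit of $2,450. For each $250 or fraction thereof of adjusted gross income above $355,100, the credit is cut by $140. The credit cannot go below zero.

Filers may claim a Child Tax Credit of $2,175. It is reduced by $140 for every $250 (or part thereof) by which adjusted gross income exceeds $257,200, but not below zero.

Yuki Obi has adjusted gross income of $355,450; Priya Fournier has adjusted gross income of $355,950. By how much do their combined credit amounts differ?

Yuki ($355,450): Health Coverage Credit: income exceeds $355,100 by $350, which is 2 full-or-partial $250 increments; reduction = 2 × $140 = $280, leaving $2,170. Child Tax Credit: income exceeds $257,200 by $98,250 → 393 increments × $140 = $55,020 ≥ base, so the credit is $0. total $2,170 + $0 = $2,170
Priya ($355,950): Health Coverage Credit: income exceeds $355,100 by $850, which is 4 full-or-partial $250 increments; reduction = 4 × $140 = $560, leaving $1,890. Child Tax Credit: income exceeds $257,200 by $98,750 → 395 increments × $140 = $55,300 ≥ base, so the credit is $0. total $1,890 + $0 = $1,890
Difference: |$2,170 − $1,890| = $280.

$280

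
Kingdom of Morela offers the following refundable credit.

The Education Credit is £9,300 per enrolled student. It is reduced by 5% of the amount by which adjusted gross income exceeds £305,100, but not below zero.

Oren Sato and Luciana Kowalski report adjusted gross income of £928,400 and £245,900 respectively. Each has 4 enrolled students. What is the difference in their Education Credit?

Oren (£928,400): Education Credit: base = 4 × £9,300 = £37,200. 5% of the £623,300 excess over £305,100 is £31,165; credit = £37,200 − £31,165 = £6,035.
Luciana (£245,900): Education Credit: base = 4 × £9,300 = £37,200. £245,900 is at or below the £305,100 threshold, so the full £37,200 applies.
Difference: |£6,035 − £37,200| = £31,165.

£31,165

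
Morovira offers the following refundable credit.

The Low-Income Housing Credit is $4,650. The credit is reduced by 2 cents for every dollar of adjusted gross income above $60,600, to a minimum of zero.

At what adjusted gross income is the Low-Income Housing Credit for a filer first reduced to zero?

$293,100

The credit falls by 2% of each dollar above $60,600, so it reaches zero when the excess is $4,650 / 2% = $232,500: income = $60,600 + $232,500 = $293,100.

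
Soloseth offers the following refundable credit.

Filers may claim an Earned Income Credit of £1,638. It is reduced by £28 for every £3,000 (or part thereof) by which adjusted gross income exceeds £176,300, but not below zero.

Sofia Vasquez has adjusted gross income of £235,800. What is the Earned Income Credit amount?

£1,078

Earned Income Credit: income exceeds £176,300 by £59,500, which is 20 full-or-partial £3,000 increments; reduction = 20 × £28 = £560, leaving £1,078.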